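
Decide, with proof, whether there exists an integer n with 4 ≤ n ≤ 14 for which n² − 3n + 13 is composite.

n = 13

At n = 13: 13² − 3·13 + 13 = 143 = 11·13, which is composite.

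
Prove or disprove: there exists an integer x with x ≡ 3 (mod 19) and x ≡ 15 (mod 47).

x = 250

Since 19 and 47 share no common factor, CRT says the pair of congruences has a solution (unique mod 893).
Write x = 3 + 19t and require 3 + 19t ≡ 15 (mod 47), i.e. 19t ≡ 12 (mod 47).
Since 19·5 = 95 = 2·47 + 1, the inverse of 19 mod 47 is 5.
Therefore t ≡ 5·12 = 60 ≡ 13 (mod 47).
With t = 13: x = 3 + 19·13 = 250.
Check: 250 mod 19 = 3, 250 mod 47 = 15. ✓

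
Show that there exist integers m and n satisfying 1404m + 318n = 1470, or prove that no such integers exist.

m = 28, n = -119

Every value of 1404m + 318n is a multiple of gcd(1404, 318) = 6; since 6 ∣ 1470, solutions exist.
Dividing through by 6 reduces the equation to 234m + 53n = 245.
Euclidean algorithm: 234 = 4·53 + 22, 53 = 2·22 + 9, 22 = 2·9 + 4, 9 = 2·4 + 1, 4 = 4·1 + 0.
Back-substituting, 1 = 9 − 2·4 = 9 − 2·(22 − 2·9) = −2·22 + 5·9 = −2·22 + 5·(53 − 2·22) = 5·53 − 12·22 = 5·53 − 12·(234 − 4·53) = −12·234 + 53·53; that is, 234·(-12) + 53·53 = 1.
Multiplying through by 245: m = (-12)·245 = -2940, n = 53·245 = 12985 is a solution.
The general solution is m = -2940 + 53k, n = 12985 − 234k; taking k = 56 gives the smaller pair m = 28, n = -119.
Check: 1404·28 + 318·(-119) = 39312 − 37842 = 1470. ✓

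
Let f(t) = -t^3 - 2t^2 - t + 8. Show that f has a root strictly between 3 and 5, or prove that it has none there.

The endpoint values f(3) = -40 and f(5) = -172 are both negative. Claim: f(t) < 0 for every t in (3, 5).
Substitute t = 3 + u, where 0 < u < 2 on the interval. Expanding, f(3 + u) = -u^3 - 11u^2 - 40u - 40.
All 4 nonzero coefficients of this polynomial in u are negative; hence for u > 0 the value is a sum of negative terms (the constant -40 among them).
Therefore f(t) < 0 throughout (3, 5), and f has no zero there.

f has no root in that interval.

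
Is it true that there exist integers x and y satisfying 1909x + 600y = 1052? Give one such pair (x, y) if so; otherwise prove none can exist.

x = 428, y = -1360

Since gcd(1909, 600) = 1, every integer is an integer combination of 1909 and 600.
Euclidean algorithm: 1909 = 3·600 + 109, 600 = 5·109 + 55, 109 = 1·55 + 54, 55 = 1·54 + 1, 54 = 54·1 + 0.
Back-substituting, 1 = 55 − 1·54 = 55 − (109 − 1·55) = −109 + 2·55 = −109 + 2·(600 − 5·109) = 2·600 − 11·109 = 2·600 − 11·(1909 − 3·600) = −11·1909 + 35·600; that is, 1909·(-11) + 600·35 = 1.
Times 1052: 1909·(-11572) + 600·36820 = 1052, so (-11572, 36820) solves it.
The general solution is x = -11572 + 600k, y = 36820 − 1909k; taking k = 20 gives the smaller pair x = 428, y = -1360.
Indeed 1909·428 + 600·(-1360) = 817052 − 816000 = 1052.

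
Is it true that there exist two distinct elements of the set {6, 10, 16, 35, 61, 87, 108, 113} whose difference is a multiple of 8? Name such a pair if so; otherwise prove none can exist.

Residues mod 8: 6↦6, 10↦2, 16↦0, 35↦3, 61↦5, 87↦7, 108↦4, 113↦1.
No residue repeats among the 8 elements, so no pair has difference ≡ 0 (mod 8).

There is no such pair.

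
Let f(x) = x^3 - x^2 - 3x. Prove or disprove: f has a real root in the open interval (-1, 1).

f(-1) = 1 and f(1) = -3, which have opposite signs.
As a polynomial, f is continuous on every closed interval.
By the Intermediate Value Theorem, f takes the value 0 somewhere in the open interval.

Yes, f has a root in the interval.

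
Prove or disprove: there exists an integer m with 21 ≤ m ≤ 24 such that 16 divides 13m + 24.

m = 24

Try m = 24: 13·24 + 24 = 336 = 21·16, which is divisible by 16.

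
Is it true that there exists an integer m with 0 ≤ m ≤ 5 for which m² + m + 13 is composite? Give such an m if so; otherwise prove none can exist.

m = 1

At m = 1: 1² + 1 + 13 = 15 = 3·5, which is composite.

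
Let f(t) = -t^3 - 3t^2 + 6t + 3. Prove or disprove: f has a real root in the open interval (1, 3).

Such a root exists.

f(1) = 5 and f(3) = -33, which have opposite signs.
f is continuous everywhere (it is a polynomial), in particular on [1, 3].
By the Intermediate Value Theorem, f takes the value 0 somewhere in the open interval.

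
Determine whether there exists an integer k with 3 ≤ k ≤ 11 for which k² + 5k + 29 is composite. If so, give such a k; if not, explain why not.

At k = 4: 4² + 5·4 + 29 = 65 = 5·13, which is composite.

k = 4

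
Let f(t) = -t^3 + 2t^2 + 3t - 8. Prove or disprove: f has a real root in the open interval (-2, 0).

Such a root exists.

f(-2) = 2 and f(0) = -8, which have opposite signs.
f is continuous everywhere (it is a polynomial), in particular on [-2, 0].
By the Intermediate Value Theorem, f takes the value 0 somewhere in the open interval.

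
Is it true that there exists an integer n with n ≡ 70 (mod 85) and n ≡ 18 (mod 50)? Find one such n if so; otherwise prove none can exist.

Both moduli are multiples of 5 = gcd(85, 50), so any solution would satisfy n ≡ 70 and n ≡ 18 modulo 5 simultaneously.
These are incompatible: 70 − 18 = 52 is not divisible by 5.
So no integer satisfies both congruences.

No, no such integer exists.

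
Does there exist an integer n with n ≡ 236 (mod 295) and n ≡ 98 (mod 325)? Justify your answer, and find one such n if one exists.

No, no such integer exists.

Both moduli are multiples of 5 = gcd(295, 325), so any solution would satisfy n ≡ 236 and n ≡ 98 modulo 5 simultaneously.
However 236 ≡ 1 and 98 ≡ 3 (mod 5), and 1 ≠ 3.
So no integer satisfies both congruences.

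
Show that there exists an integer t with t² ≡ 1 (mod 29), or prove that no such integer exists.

t = 28 works: 28² = 784, and 784 − 1 = 783 = 27·29.

t = 28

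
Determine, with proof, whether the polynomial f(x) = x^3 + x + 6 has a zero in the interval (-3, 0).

Such a root exists.

f(-3) = -24 and f(0) = 6, which have opposite signs.
Since f is a polynomial it is continuous on [-3, 0].
By the Intermediate Value Theorem f must vanish at some point of (-3, 0).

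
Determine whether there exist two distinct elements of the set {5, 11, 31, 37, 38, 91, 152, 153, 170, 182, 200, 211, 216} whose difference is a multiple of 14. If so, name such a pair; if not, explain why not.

There is no such pair.

Residues mod 14: 5↦5, 11↦11, 31↦3, 37↦9, 38↦10, 91↦7, 152↦12, 153↦13, 170↦2, 182↦0, 200↦4, 211↦1, 216↦6.
All 13 residues are distinct, so no two elements differ by a multiple of 14.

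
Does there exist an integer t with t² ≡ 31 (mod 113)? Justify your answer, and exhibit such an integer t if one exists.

t = 12

Take t = 12. Then 12² = 144 = 1·113 + 31, so 12² ≡ 31 (mod 113).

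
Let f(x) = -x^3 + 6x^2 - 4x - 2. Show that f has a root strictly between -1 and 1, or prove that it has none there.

f(-1) = 9 and f(1) = -1, which have opposite signs.
As a polynomial, f is continuous on every closed interval.
By the Intermediate Value Theorem, f takes the value 0 somewhere in the open interval.

Such a root exists.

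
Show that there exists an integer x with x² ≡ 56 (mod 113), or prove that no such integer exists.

x = 13 works: 13² = 169, and 169 − 56 = 113 = 1·113.

x = 13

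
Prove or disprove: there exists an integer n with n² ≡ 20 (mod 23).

No such integer exists.

23 is prime, so by Euler's criterion 20 is a square mod 23 iff 20^((23−1)/2) = 20^11 ≡ 1 (mod 23).
Squaring successively (mod 23): 20^2 = 400 ≡ 9; 20^4 ≡ 9² = 81 ≡ 12; 20^8 ≡ 12² = 144 ≡ 6.
Since 11 = 8 + 2 + 1, 20^11 ≡ 6 · 9 · 20; multiplying out mod 23: 6·9 = 54 ≡ 8, then 8·20 = 160 ≡ 22. Thus 20^11 ≡ 22 ≡ −1 (mod 23).
The value −1 means 20 is a non-residue modulo 23, so n² ≡ 20 (mod 23) is impossible.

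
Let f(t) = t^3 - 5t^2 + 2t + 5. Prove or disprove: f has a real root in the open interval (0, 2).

Yes, f has a root in the interval.

f(0) = 5 and f(2) = -3, which have opposite signs.
As a polynomial, f is continuous on every closed interval.
By the Intermediate Value Theorem f must vanish at some point of (0, 2).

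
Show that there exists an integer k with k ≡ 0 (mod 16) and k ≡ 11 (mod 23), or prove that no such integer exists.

k = 80

The moduli 16 and 23 are coprime, so by the Chinese Remainder Theorem a unique solution modulo 368 exists.
Any solution of the first congruence is k = 0 + 16t; substituting into the second, 16t ≡ 11 − 0 ≡ 11 (mod 23).
Invert 16 mod 23 by the Euclidean algorithm: 23 = 1·16 + 7, 16 = 2·7 + 2, 7 = 3·2 + 1, 2 = 2·1 + 0; back-substituting, 1 = 7 − 3·2 = 7 − 3·(16 − 2·7) = −3·16 + 7·7 = −3·16 + 7·(23 − 1·16) = 7·23 − 10·16. Hence 16·(-10) ≡ 1, so 16⁻¹ ≡ -10 ≡ 13 (mod 23).
Therefore t ≡ 13·11 = 143 ≡ 5 (mod 23).
Taking t = 5 gives k = 0 + 16·5 = 80.
Indeed 80 ≡ 0 (mod 16) and 80 ≡ 11 (mod 23).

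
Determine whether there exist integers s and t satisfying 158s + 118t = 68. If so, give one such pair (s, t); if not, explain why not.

Every value of 158s + 118t is a multiple of gcd(158, 118) = 2; since 2 ∣ 68, solutions exist.
Dividing through by 2 reduces the equation to 79s + 59t = 34.
Run the Euclidean algorithm on 79 and 59: 79 = 1·59 + 20, 59 = 2·20 + 19, 20 = 1·19 + 1, 19 = 19·1 + 0.
Working back up the chain: 1 = 20 − 1·19 = 20 − (59 − 2·20) = −59 + 3·20 = −59 + 3·(79 − 1·59) = 3·79 − 4·59. So 79·3 + 59·(-4) = 1.
Multiplying through by 34: s = 3·34 = 102, t = (-4)·34 = -136 is a solution.
The general solution is s = 102 + 59k, t = -136 − 79k; taking k = -1 gives the smaller pair s = 43, t = -57.
Indeed 158·43 + 118·(-57) = 6794 − 6726 = 68.

s = 43, t = -57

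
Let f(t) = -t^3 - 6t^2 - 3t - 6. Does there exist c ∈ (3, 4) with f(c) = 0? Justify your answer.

The endpoint values f(3) = -96 and f(4) = -178 are both negative. Claim: f(t) < 0 for every t in (3, 4).
Substitute t = 3 + u, where 0 < u < 1 on the interval. Expanding, f(3 + u) = -u^3 - 15u^2 - 66u - 96.
All 4 nonzero coefficients of this polynomial in u are negative; hence for u > 0 the value is a sum of negative terms (the constant -96 among them).
Therefore f(t) < 0 throughout (3, 4), and f has no zero there.

f has no root in that interval.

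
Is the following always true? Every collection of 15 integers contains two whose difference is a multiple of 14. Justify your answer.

True.

There are exactly 14 possible remainders on division by 14.
Placing 15 integers into 14 classes, some class receives at least two — say a and b.
Then a ≡ b (mod 14), i.e. 14 ∣ (a − b).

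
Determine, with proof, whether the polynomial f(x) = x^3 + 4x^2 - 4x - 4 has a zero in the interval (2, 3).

f has no root in that interval.

The endpoint values f(2) = 12 and f(3) = 47 are both positive. Claim: f(x) > 0 for every x in (2, 3).
Shift to the endpoint 2: with x = 2 + u (0 < u < 1), one computes f(2 + u) = u^3 + 10u^2 + 24u + 12.
The nonzero coefficients here are all positive, so for u > 0 every term is positive (or zero), and the constant term 12 is strictly positive.
So f is strictly positive on (2, 3); no root exists in the interval.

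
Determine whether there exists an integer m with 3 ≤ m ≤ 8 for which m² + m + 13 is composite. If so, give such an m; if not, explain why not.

At m = 3: 3² + 3 + 13 = 25 = 5·5, which is composite.

m = 3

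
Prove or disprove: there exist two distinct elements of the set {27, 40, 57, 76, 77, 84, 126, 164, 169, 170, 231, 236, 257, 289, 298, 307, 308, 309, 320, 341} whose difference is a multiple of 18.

Both 40 and 76 leave remainder 4 on division by 18; their difference 36 = 2·18 is a multiple of 18.

40 and 76 are such a pair.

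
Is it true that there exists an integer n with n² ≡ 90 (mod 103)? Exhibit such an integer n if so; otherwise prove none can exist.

There is no such integer.

103 is prime, so by Euler's criterion 90 is a square mod 103 iff 90^((103−1)/2) = 90^51 ≡ 1 (mod 103).
Squaring successively (mod 103): 90^2 = 8100 ≡ 66; 90^4 ≡ 66² = 4356 ≡ 30; 90^8 ≡ 30² = 900 ≡ 76; 90^16 ≡ 76² = 5776 ≡ 8; 90^32 ≡ 8² = 64 ≡ 64.
Since 51 = 32 + 16 + 2 + 1, 90^51 ≡ 64 · 8 · 66 · 90; multiplying out mod 103: 64·8 = 512 ≡ 100, then 100·66 = 6600 ≡ 8, then 8·90 = 720 ≡ 102. Thus 90^51 ≡ 102 ≡ −1 (mod 103).
By Euler's criterion 90 is a quadratic non-residue mod 103: no n satisfies n² ≡ 90 (mod 103).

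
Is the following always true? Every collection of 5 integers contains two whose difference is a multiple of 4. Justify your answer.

Each integer lies in one of the 4 residue classes modulo 4.
Placing 5 integers into 4 classes, some class receives at least two — say a and b.
Then a ≡ b (mod 4), i.e. 4 ∣ (a − b).

Yes.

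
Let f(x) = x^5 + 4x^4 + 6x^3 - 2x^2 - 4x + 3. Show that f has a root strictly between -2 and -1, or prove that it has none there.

f(-2) = -13 and f(-1) = 2, which have opposite signs.
As a polynomial, f is continuous on every closed interval.
By the Intermediate Value Theorem f must vanish at some point of (-2, -1).

Such a root exists.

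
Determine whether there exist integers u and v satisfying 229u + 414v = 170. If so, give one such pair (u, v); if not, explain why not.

229 and 414 are coprime, so 229u + 414v ranges over all of ℤ.
Euclidean algorithm: 414 = 1·229 + 185, 229 = 1·185 + 44, 185 = 4·44 + 9, 44 = 4·9 + 8, 9 = 1·8 + 1, 8 = 8·1 + 0.
Unwinding: 1 = 9 − 1·8 = 9 − (44 − 4·9) = −44 + 5·9 = −44 + 5·(185 − 4·44) = 5·185 − 21·44 = 5·185 − 21·(229 − 1·185) = −21·229 + 26·185 = −21·229 + 26·(414 − 1·229) = 26·414 − 47·229, i.e. 229·(-47) + 414·26 = 1.
Scaling by 170 gives the particular solution (u, v) = (-7990, 4420).
The general solution is u = -7990 + 414k, v = 4420 − 229k; taking k = 20 gives the smaller pair u = 290, v = -160.
Check: 229·290 + 414·(-160) = 66410 − 66240 = 170. ✓

u = 290, v = -160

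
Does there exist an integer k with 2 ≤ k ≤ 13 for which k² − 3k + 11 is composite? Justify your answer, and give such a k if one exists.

At k = 13: 13² − 3·13 + 11 = 141 = 3·47, which is composite.

k = 13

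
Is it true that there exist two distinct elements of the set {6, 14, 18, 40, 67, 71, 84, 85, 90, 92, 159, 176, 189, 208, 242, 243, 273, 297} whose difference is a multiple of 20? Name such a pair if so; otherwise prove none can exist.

There is no such pair.

Reduce each element modulo 20: 6↦6, 14↦14, 18↦18, 40↦0, 67↦7, 71↦11, 84↦4, 85↦5, 90↦10, 92↦12, 159↦19, 176↦16, 189↦9, 208↦8, 242↦2, 243↦3, 273↦13, 297↦17.
All 18 residues are distinct, so no two elements differ by a multiple of 20.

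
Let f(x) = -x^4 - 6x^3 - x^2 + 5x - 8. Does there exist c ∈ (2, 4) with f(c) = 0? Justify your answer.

f(2) = -66 and f(4) = -644, both negative, so a sign-change argument is unavailable; we show f keeps this sign on the whole interval.
Substitute x = 2 + u, where 0 < u < 2 on the interval. Expanding, f(2 + u) = -u^4 - 14u^3 - 61u^2 - 103u - 66.
All 5 nonzero coefficients of this polynomial in u are negative; hence for u > 0 the value is a sum of negative terms (the constant -66 among them).
Therefore f(x) < 0 throughout (2, 4), and f has no zero there.

f has no root in that interval.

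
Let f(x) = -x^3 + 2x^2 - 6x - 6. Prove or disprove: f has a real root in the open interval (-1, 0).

Such a root exists.

f(-1) = 3 and f(0) = -6, which have opposite signs.
f is continuous everywhere (it is a polynomial), in particular on [-1, 0].
By the Intermediate Value Theorem, f takes the value 0 somewhere in the open interval.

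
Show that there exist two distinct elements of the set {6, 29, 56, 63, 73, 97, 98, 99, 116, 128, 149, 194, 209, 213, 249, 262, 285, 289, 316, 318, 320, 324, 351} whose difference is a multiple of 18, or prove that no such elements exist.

29 mod 18 = 11 and 209 mod 18 = 11, so 209 − 29 = 180 = 10·18.

The pair (29, 209) works.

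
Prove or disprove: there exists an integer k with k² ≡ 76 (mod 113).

Apply Euler's criterion with the prime 113: 76 is a quadratic residue iff 76^56 ≡ 1 (mod 113), and a non-residue iff it is ≡ −1.
Squaring successively (mod 113): 76^2 = 5776 ≡ 13; 76^4 ≡ 13² = 169 ≡ 56; 76^8 ≡ 56² = 3136 ≡ 85; 76^16 ≡ 85² = 7225 ≡ 106; 76^32 ≡ 106² = 11236 ≡ 49.
Since 56 = 32 + 16 + 8, 76^56 ≡ 49 · 106 · 85; multiplying out mod 113: 49·106 = 5194 ≡ 109, then 109·85 = 9265 ≡ 112. Thus 76^56 ≡ 112 ≡ −1 (mod 113).
By Euler's criterion 76 is a quadratic non-residue mod 113: no k satisfies k² ≡ 76 (mod 113).

No such integer exists.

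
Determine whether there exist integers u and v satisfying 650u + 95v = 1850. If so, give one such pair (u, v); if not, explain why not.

u = 16, v = -90

Since gcd(650, 95) = 5 and 1850 = 5·370, Bézout's identity guarantees a solution.
Dividing through by 5 reduces the equation to 130u + 19v = 370.
Run the Euclidean algorithm on 130 and 19: 130 = 6·19 + 16, 19 = 1·16 + 3, 16 = 5·3 + 1, 3 = 3·1 + 0.
Working back up the chain: 1 = 16 − 5·3 = 16 − 5·(19 − 1·16) = −5·19 + 6·16 = −5·19 + 6·(130 − 6·19) = 6·130 − 41·19. So 130·6 + 19·(-41) = 1.
Multiplying through by 370: u = 6·370 = 2220, v = (-41)·370 = -15170 is a solution.
Subtracting 116·19 from u and adding 116·130 to v gives the tidier solution (16, -90).
Check: 650·16 + 95·(-90) = 10400 − 8550 = 1850. ✓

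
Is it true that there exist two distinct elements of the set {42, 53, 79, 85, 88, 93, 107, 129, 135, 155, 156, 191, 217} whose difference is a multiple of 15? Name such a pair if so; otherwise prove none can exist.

Two integers differ by a multiple of 15 exactly when they have the same residue mod 15. The residues are 42↦12, 53↦8, 79↦4, 85↦10, 88↦13, 93↦3, 107↦2, 129↦9, 135↦0, 155↦5, 156↦6, 191↦11, 217↦7.
All 13 residues are distinct, so no two elements differ by a multiple of 15.

There is no such pair.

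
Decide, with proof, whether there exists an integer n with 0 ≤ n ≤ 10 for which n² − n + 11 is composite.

The values for n = 0, 1, …, 10 are 11, 11, 13, 17, 23, 31, 41, 53, 67, 83, 101, and each of these is prime.
So no value in the range makes the expression composite.

No such integer n in that range exists.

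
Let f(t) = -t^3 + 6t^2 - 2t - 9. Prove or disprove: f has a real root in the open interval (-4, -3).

No.

f(-4) = 159 and f(-3) = 78, both positive, so a sign-change argument is unavailable; we show f keeps this sign on the whole interval.
Substitute t = -3 − u, where 0 < u < 1 on the interval. Expanding, f(-3 − u) = u^3 + 15u^2 + 65u + 78.
The nonzero coefficients here are all positive, so for u > 0 every term is positive (or zero), and the constant term 78 is strictly positive.
Therefore f(t) > 0 throughout (-4, -3), and f has no zero there.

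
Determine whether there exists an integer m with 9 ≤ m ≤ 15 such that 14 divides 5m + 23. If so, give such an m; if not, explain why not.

m = 15 works, since 5·15 + 23 = 98 = 7·14.

m = 15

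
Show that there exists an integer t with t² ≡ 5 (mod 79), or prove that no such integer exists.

Take t = 59. Then 59² = 3481 = 44·79 + 5, so 59² ≡ 5 (mod 79).

t = 59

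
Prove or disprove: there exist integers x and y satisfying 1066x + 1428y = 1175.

Any value of 1066x + 1428y is a multiple of gcd(1066, 1428) = 2.
But 1175 is not a multiple of 2 (it leaves remainder 1).
Hence no integers x, y satisfy the equation.

No, no such integers exist.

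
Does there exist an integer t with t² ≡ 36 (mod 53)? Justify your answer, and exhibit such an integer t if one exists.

Take t = 6. Then 6² = 36, and since 0 ≤ 36 < 53 this is already reduced: 6² ≡ 36 (mod 53).

t = 6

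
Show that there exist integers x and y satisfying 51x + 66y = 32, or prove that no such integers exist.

Both 51 and 66 are divisible by gcd(51, 66) = 3, hence so is any combination 51x + 66y.
However 32 leaves remainder 2 on division by 3.
So the equation is unsolvable over ℤ.

No such integers exist.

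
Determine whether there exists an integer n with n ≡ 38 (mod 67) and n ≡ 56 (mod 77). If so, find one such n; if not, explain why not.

n = 1981

Since 67 and 77 share no common factor, CRT says the pair of congruences has a solution (unique mod 5159).
Any solution of the first congruence is n = 38 + 67t; substituting into the second, 67t ≡ 56 − 38 ≡ 18 (mod 77).
Note 67·23 = 1541 ≡ 1 (mod 77) (as 1541 − 1 = 20·77), so 67⁻¹ ≡ 23.
Therefore t ≡ 23·18 = 414 ≡ 29 (mod 77).
Taking t = 29 gives n = 38 + 67·29 = 1981.
Indeed 1981 ≡ 38 (mod 67) and 1981 ≡ 56 (mod 77).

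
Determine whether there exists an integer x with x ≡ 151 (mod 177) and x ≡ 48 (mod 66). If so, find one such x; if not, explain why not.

No such integer exists.

Both moduli are multiples of 3 = gcd(177, 66), so any solution would satisfy x ≡ 151 and x ≡ 48 modulo 3 simultaneously.
But 151 mod 3 = 1 while 48 mod 3 = 0, a contradiction.
Hence the system has no solution.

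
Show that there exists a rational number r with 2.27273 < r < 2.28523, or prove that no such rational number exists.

Look for a denominator N such that an integer falls strictly between N·2.27273 and N·2.28523. N = 18 works: 18·2.27273 = 40.90914 < 41 < 41.13414 = 18·2.28523.
Hence 41/18 is a rational number with 2.27273 < 41/18 < 2.28523.

r = 41/18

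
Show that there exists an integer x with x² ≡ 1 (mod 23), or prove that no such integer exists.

Take x = 1. Then 1² = 1, and since 0 ≤ 1 < 23 this is already reduced: 1² ≡ 1 (mod 23).

x = 1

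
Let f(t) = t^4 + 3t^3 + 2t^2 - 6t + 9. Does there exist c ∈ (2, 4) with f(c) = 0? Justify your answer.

f(2) = 45 and f(4) = 465, both positive, so a sign-change argument is unavailable; we show f keeps this sign on the whole interval.
Shift to the endpoint 2: with t = 2 + u (0 < u < 2), one computes f(2 + u) = u^4 + 11u^3 + 44u^2 + 70u + 45.
All 5 nonzero coefficients of this polynomial in u are positive; hence for u > 0 the value is a sum of positive terms (the constant 45 among them).
So f is strictly positive on (2, 4); no root exists in the interval.

No such root exists.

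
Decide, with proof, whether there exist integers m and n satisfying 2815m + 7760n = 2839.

No, no such integers exist.

gcd(2815, 7760) = 5, so every integer of the form 2815m + 7760n is a multiple of 5.
But 2839 is not a multiple of 5 (it leaves remainder 4).
Hence no integers m, n satisfy the equation.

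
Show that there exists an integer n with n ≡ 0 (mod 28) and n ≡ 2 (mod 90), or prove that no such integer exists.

n = 812

The moduli are not coprime: gcd(28, 90) = 2. Compatibility requires 2 ∣ (2 − 0) = 2, which holds, so solutions exist.
Put n = 0 + 28t, so we need 28t ≡ 2 (mod 90), equivalently (divide by 2) 14t ≡ 1 (mod 45).
Since 14·29 = 406 = 9·45 + 1, the inverse of 14 mod 45 is 29.
Multiplying by 29: t ≡ 29·1 = 29 (mod 45).
Then n = 0 + 28·29 = 812.
Verify: 812 = 29·28 + 0 and 812 = 9·90 + 2. ✓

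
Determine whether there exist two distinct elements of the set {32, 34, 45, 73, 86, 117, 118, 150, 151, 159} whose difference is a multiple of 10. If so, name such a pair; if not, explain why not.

No, no such pair exists.

Two integers differ by a multiple of 10 exactly when they have the same residue mod 10. The residues are 32↦2, 34↦4, 45↦5, 73↦3, 86↦6, 117↦7, 118↦8, 150↦0, 151↦1, 159↦9.
No residue repeats among the 10 elements, so no pair has difference ≡ 0 (mod 10).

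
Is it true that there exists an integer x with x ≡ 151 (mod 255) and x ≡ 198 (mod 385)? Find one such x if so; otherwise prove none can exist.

Reduce both congruences modulo 5, which divides 255 and 385: they say x ≡ 151 (mod 5) and x ≡ 198 (mod 5).
But 151 mod 5 = 1 while 198 mod 5 = 3, a contradiction.
Therefore no such x exists.

No such integer exists.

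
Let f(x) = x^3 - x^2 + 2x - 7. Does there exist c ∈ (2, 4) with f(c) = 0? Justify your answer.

f has no root in that interval.

Evaluate at the endpoints: f(2) = 1, f(4) = 49 — same sign (positive).
f'(x) = 3x^2 - 2x + 2 has discriminant (-2)² − 4·3·2 = -20 < 0, so f' has no real roots and is positive for every real x.
So f is strictly increasing; between 2 and 4 its values lie between f(2) = 1 and f(4) = 49, all positive. Therefore f has no root in (2, 4).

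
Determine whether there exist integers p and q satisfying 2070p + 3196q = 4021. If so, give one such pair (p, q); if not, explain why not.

Both 2070 and 3196 are divisible by gcd(2070, 3196) = 2, hence so is any combination 2070p + 3196q.
But 4021 is not a multiple of 2 (it leaves remainder 1).
So the equation is unsolvable over ℤ.

There are no such integers.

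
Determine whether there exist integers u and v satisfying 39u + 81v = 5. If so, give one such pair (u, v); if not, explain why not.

There are no such integers.

Any value of 39u + 81v is a multiple of gcd(39, 81) = 3.
But 5 is not a multiple of 3 (it leaves remainder 2).
So the equation is unsolvable over ℤ.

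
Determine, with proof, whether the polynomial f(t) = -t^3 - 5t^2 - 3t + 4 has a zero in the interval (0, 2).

Yes, f has a root in the interval.

f(0) = 4 and f(2) = -30, which have opposite signs.
Since f is a polynomial it is continuous on [0, 2].
By the Intermediate Value Theorem f must vanish at some point of (0, 2).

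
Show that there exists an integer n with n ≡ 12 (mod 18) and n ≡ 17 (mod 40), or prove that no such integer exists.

gcd(18, 40) = 2. If n ≡ 12 (mod 18) and n ≡ 17 (mod 40), then n ≡ 12 (mod 2) and n ≡ 17 (mod 2).
However 12 ≡ 0 and 17 ≡ 1 (mod 2), and 0 ≠ 1.
So no integer satisfies both congruences.

No, no such integer exists.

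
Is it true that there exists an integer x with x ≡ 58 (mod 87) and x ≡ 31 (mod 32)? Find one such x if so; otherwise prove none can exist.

Since 87 and 32 share no common factor, CRT says the pair of congruences has a solution (unique mod 2784).
Any solution of the first congruence is x = 58 + 87t; substituting into the second, 87t ≡ 31 − 58 ≡ 5 (mod 32).
87 ≡ 23 (mod 32), so this reads 23t ≡ 5 (mod 32). To invert 23 modulo 32: 32 = 1·23 + 9, 23 = 2·9 + 5, 9 = 1·5 + 4, 5 = 1·4 + 1, 4 = 4·1 + 0, and unwinding, 1 = 5 − 1·4 = 5 − (9 − 1·5) = −9 + 2·5 = −9 + 2·(23 − 2·9) = 2·23 − 5·9 = 2·23 − 5·(32 − 1·23) = −5·32 + 7·23. Thus 23⁻¹ ≡ 7 (mod 32).
Multiplying by 7: t ≡ 7·5 = 35 ≡ 3 (mod 32).
With t = 3: x = 58 + 87·3 = 319.
Verify: 319 = 3·87 + 58 and 319 = 9·32 + 31. ✓

x = 319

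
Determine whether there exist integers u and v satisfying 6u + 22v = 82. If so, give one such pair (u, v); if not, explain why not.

u = 10, v = 1

Since gcd(6, 22) = 2 and 82 = 2·41, Bézout's identity guarantees a solution.
Dividing through by 2 reduces the equation to 3u + 11v = 41.
Run the Euclidean algorithm on 11 and 3: 11 = 3·3 + 2, 3 = 1·2 + 1, 2 = 2·1 + 0.
Working back up the chain: 1 = 3 − 1·2 = 3 − (11 − 3·3) = −11 + 4·3. So 3·4 + 11·(-1) = 1.
Times 41: 3·164 + 11·(-41) = 41, so (164, -41) solves it.
Shifting by a multiple of (11, −3) keeps it a solution: u = 164 − 14·11 = 10, v = -41 + 14·3 = 1.
Indeed 6·10 + 22·1 = 60 + 22 = 82.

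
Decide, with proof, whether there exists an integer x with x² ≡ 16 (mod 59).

Take x = 55. Then 55² = 3025 = 51·59 + 16, so 55² ≡ 16 (mod 59).

x = 55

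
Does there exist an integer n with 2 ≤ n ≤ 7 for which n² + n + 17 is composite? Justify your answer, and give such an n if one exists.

No, no such integer n in that range exists.

The values for n = 2, 3, …, 7 are 23, 29, 37, 47, 59, 73, and each of these is prime.
So no value in the range makes the expression composite.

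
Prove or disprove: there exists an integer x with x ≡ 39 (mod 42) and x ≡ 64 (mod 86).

No, no such integer exists.

Both moduli are multiples of 2 = gcd(42, 86), so any solution would satisfy x ≡ 39 and x ≡ 64 modulo 2 simultaneously.
These are incompatible: 39 − 64 = -25 is not divisible by 2.
So no integer satisfies both congruences.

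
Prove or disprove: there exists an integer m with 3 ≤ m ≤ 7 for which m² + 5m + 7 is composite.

m = 7

At m = 7: 7² + 5·7 + 7 = 91 = 7·13, which is composite.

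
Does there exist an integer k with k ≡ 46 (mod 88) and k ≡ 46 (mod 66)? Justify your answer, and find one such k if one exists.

Here gcd(88, 66) = 22, and both 46 and 46 leave remainder 2 mod 22, so the system is consistent.
In fact k = 46 itself already satisfies 46 mod 66 = 46.
Indeed 46 ≡ 46 (mod 88) and 46 ≡ 46 (mod 66).

k = 46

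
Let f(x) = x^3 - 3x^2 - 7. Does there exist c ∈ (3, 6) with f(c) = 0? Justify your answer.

f(3) = -7 and f(6) = 101, which have opposite signs.
Since f is a polynomial it is continuous on [3, 6].
By the Intermediate Value Theorem, f takes the value 0 somewhere in the open interval.

Yes, f has a root in the interval.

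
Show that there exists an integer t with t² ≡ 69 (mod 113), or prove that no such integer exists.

t = 71

Take t = 71. Then 71² = 5041 = 44·113 + 69, so 71² ≡ 69 (mod 113).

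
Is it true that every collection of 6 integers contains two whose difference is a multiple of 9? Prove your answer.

Consider the 6 integers 26, 27, …, 31. They lie in distinct residue classes modulo 9, since 6 ≤ 9.
The differences between them range over 1, …, 5, none of which is divisible by 9.

No, the set {26, 27, 28, 29, 30, 31} is a counterexample.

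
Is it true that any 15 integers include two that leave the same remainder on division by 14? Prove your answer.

Yes.

Partition the integers by their residue mod 14; there are 14 classes.
Since 15 > 14, two of the 15 integers must share a residue class by the pigeonhole principle; call them a and b.
So a and b have equal remainders mod 14, which is exactly what was to be shown.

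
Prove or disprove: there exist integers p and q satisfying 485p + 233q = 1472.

p = 102, q = -206

485 and 233 are coprime, so 485p + 233q ranges over all of ℤ.
Run the Euclidean algorithm on 485 and 233: 485 = 2·233 + 19, 233 = 12·19 + 5, 19 = 3·5 + 4, 5 = 1·4 + 1, 4 = 4·1 + 0.
Back-substituting, 1 = 5 − 1·4 = 5 − (19 − 3·5) = −19 + 4·5 = −19 + 4·(233 − 12·19) = 4·233 − 49·19 = 4·233 − 49·(485 − 2·233) = −49·485 + 102·233; that is, 485·(-49) + 233·102 = 1.
Scaling by 1472 gives the particular solution (p, q) = (-72128, 150144).
The general solution is p = -72128 + 233k, q = 150144 − 485k; taking k = 310 gives the smaller pair p = 102, q = -206.
Indeed 485·102 + 233·(-206) = 49470 − 47998 = 1472.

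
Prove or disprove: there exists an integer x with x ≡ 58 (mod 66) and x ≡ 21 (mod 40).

No such integer exists.

Both moduli are multiples of 2 = gcd(66, 40), so any solution would satisfy x ≡ 58 and x ≡ 21 modulo 2 simultaneously.
But 58 mod 2 = 0 while 21 mod 2 = 1, a contradiction.
Therefore no such x exists.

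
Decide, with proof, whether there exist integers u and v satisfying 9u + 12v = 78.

Since gcd(9, 12) = 3 and 78 = 3·26, Bézout's identity guarantees a solution.
Dividing through by 3 reduces the equation to 3u + 4v = 26.
Dividing repeatedly: 4 = 1·3 + 1, 3 = 3·1 + 0.
Back-substituting, 1 = 4 − 1·3; that is, 3·(-1) + 4·1 = 1.
Multiplying through by 26: u = (-1)·26 = -26, v = 1·26 = 26 is a solution.
Shifting by a multiple of (4, −3) keeps it a solution: u = -26 + 7·4 = 2, v = 26 − 7·3 = 5.
Check: 9·2 + 12·5 = 18 + 60 = 78. ✓

u = 2, v = 5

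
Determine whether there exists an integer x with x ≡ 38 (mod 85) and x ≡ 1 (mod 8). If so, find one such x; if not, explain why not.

x = 633

gcd(85, 8) = 1, so the Chinese Remainder Theorem guarantees exactly one residue class mod 680 satisfying both.
Write x = 38 + 85t and require 38 + 85t ≡ 1 (mod 8), i.e. 85t ≡ 3 (mod 8).
85 ≡ 5 (mod 8), so this reads 5t ≡ 3 (mod 8). To invert 5 modulo 8: 8 = 1·5 + 3, 5 = 1·3 + 2, 3 = 1·2 + 1, 2 = 2·1 + 0, and unwinding, 1 = 3 − 1·2 = 3 − (5 − 1·3) = −5 + 2·3 = −5 + 2·(8 − 1·5) = 2·8 − 3·5. Thus 5⁻¹ ≡ -3 ≡ 5 (mod 8).
Therefore t ≡ 5·3 = 15 ≡ 7 (mod 8).
With t = 7: x = 38 + 85·7 = 633.
Check: 633 mod 85 = 38, 633 mod 8 = 1. ✓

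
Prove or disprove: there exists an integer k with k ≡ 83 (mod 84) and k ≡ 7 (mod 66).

No, no such integer exists.

gcd(84, 66) = 6. If k ≡ 83 (mod 84) and k ≡ 7 (mod 66), then k ≡ 83 (mod 6) and k ≡ 7 (mod 6).
However 83 ≡ 5 and 7 ≡ 1 (mod 6), and 5 ≠ 1.
So no integer satisfies both congruences.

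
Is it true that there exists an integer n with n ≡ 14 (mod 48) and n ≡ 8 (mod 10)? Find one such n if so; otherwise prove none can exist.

n = 158

Here gcd(48, 10) = 2, and both 14 and 8 leave remainder 0 mod 2, so the system is consistent.
Step through n = 14, 14 + 48, 14 + 2·48, …: the values 14, 62, 110, 158 reduce mod 10 to 4, 2, 0, 8. The value 158 hits 8.
Verify: 158 = 3·48 + 14 and 158 = 15·10 + 8. ✓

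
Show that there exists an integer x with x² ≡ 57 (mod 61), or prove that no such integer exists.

x = 39

x = 39 works: 39² = 1521, and 1521 − 57 = 1464 = 24·61.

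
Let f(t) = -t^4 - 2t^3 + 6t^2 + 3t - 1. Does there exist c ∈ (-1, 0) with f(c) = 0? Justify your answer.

Yes, such a c exists.

f(-1) = 3 and f(0) = -1, which have opposite signs.
As a polynomial, f is continuous on every closed interval.
The Intermediate Value Theorem then guarantees some c ∈ (-1, 0) with f(c) = 0.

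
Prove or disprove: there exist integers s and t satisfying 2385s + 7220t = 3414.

Both 2385 and 7220 are divisible by gcd(2385, 7220) = 5, hence so is any combination 2385s + 7220t.
However 3414 leaves remainder 4 on division by 5.
So the equation is unsolvable over ℤ.

There are no such integers.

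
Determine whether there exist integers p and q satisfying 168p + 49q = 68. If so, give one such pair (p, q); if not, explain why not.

No such integers exist.

Both 168 and 49 are divisible by gcd(168, 49) = 7, hence so is any combination 168p + 49q.
But 68 = 7·9 + 5, so 7 ∤ 68.
So the equation is unsolvable over ℤ.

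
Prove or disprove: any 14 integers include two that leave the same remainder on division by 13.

True.

Partition the integers by their residue mod 13; there are 13 classes.
With 14 integers and only 13 classes, the pigeonhole principle forces two of them, say a and b, into the same class.
So a and b have equal remainders mod 13, which is exactly what was to be shown.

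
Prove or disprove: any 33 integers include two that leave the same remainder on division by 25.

Partition the integers by their residue mod 25; there are 25 classes.
Since 33 > 25, two of the 33 integers must share a residue class by the pigeonhole principle; call them a and b.
That is, a and b leave the same remainder on division by 25, as claimed.

Yes.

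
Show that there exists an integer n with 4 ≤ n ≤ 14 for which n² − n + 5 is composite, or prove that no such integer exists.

At n = 6: 6² − 6 + 5 = 35 = 5·7, which is composite.

n = 6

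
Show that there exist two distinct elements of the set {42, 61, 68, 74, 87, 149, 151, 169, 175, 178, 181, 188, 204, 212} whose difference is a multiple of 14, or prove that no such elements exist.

No, no such pair exists.

Residues mod 14: 42↦0, 61↦5, 68↦12, 74↦4, 87↦3, 149↦9, 151↦11, 169↦1, 175↦7, 178↦10, 181↦13, 188↦6, 204↦8, 212↦2.
No residue repeats among the 14 elements, so no pair has difference ≡ 0 (mod 14).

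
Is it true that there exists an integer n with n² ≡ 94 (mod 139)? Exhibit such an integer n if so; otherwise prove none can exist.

139 is prime, so by Euler's criterion 94 is a square mod 139 iff 94^((139−1)/2) = 94^69 ≡ 1 (mod 139).
Repeated squaring mod 139: 94^2 = 8836 ≡ 79; 94^4 ≡ 79² = 6241 ≡ 125; 94^8 ≡ 125² = 15625 ≡ 57; 94^16 ≡ 57² = 3249 ≡ 52; 94^32 ≡ 52² = 2704 ≡ 63; 94^64 ≡ 63² = 3969 ≡ 77.
Since 69 = 64 + 4 + 1, 94^69 ≡ 77 · 125 · 94; multiplying out mod 139: 77·125 = 9625 ≡ 34, then 34·94 = 3196 ≡ 138. Thus 94^69 ≡ 138 ≡ −1 (mod 139).
By Euler's criterion 94 is a quadratic non-residue mod 139: no n satisfies n² ≡ 94 (mod 139).

No, no such integer exists.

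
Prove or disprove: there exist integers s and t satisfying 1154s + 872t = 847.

No such integers exist.

Both 1154 and 872 are divisible by gcd(1154, 872) = 2, hence so is any combination 1154s + 872t.
However 847 leaves remainder 1 on division by 2.
Therefore 1154s + 872t = 847 has no solution in integers.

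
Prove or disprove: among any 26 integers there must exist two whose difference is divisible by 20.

Partition the integers by their residue mod 20; there are 20 classes.
With 26 integers and only 20 classes, the pigeonhole principle forces two of them, say a and b, into the same class.
Equal remainders mean a − b ≡ 0 (mod 20), so 20 divides their difference.

True.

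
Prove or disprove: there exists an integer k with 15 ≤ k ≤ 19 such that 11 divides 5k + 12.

No, no such integer k in that range exists.

For k = 15, 16, …, 19 the values of 5k + 12 modulo 11 are 10, 4, 9, 3, 8 respectively.
None is 0, so 11 never divides 5k + 12 on this range.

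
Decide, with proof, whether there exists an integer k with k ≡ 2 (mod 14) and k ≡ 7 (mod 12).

Reduce both congruences modulo 2, which divides 14 and 12: they say k ≡ 2 (mod 2) and k ≡ 7 (mod 2).
But 2 mod 2 = 0 while 7 mod 2 = 1, a contradiction.
Hence the system has no solution.

No, no such integer exists.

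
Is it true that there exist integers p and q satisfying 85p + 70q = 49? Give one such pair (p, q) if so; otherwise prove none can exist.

There are no such integers.

Any value of 85p + 70q is a multiple of gcd(85, 70) = 5.
But 49 = 5·9 + 4, so 5 ∤ 49.
Hence no integers p, q satisfy the equation.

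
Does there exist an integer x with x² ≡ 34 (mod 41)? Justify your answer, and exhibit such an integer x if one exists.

41 is prime, so by Euler's criterion 34 is a square mod 41 iff 34^((41−1)/2) = 34^20 ≡ 1 (mod 41).
Squaring successively (mod 41): 34^2 = 1156 ≡ 8; 34^4 ≡ 8² = 64 ≡ 23; 34^8 ≡ 23² = 529 ≡ 37; 34^16 ≡ 37² = 1369 ≡ 16.
Since 20 = 16 + 4, 34^20 ≡ 16 · 23; multiplying out mod 41: 16·23 = 368 ≡ 40. Thus 34^20 ≡ 40 ≡ −1 (mod 41).
By Euler's criterion 34 is a quadratic non-residue mod 41: no x satisfies x² ≡ 34 (mod 41).

There is no such integer.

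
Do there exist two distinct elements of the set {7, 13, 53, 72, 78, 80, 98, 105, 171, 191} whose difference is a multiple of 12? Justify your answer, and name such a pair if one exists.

No, no such pair exists.

Residues mod 12: 7↦7, 13↦1, 53↦5, 72↦0, 78↦6, 80↦8, 98↦2, 105↦9, 171↦3, 191↦11.
All 10 residues are distinct, so no two elements differ by a multiple of 12.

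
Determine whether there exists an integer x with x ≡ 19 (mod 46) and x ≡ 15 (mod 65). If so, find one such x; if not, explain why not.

gcd(46, 65) = 1, so the Chinese Remainder Theorem guarantees exactly one residue class mod 2990 satisfying both.
Any solution of the first congruence is x = 19 + 46t; substituting into the second, 46t ≡ 15 − 19 ≡ 61 (mod 65).
To invert 46 modulo 65: 65 = 1·46 + 19, 46 = 2·19 + 8, 19 = 2·8 + 3, 8 = 2·3 + 2, 3 = 1·2 + 1, 2 = 2·1 + 0, and unwinding, 1 = 3 − 1·2 = 3 − (8 − 2·3) = −8 + 3·3 = −8 + 3·(19 − 2·8) = 3·19 − 7·8 = 3·19 − 7·(46 − 2·19) = −7·46 + 17·19 = −7·46 + 17·(65 − 1·46) = 17·65 − 24·46. Thus 46⁻¹ ≡ -24 ≡ 41 (mod 65).
Therefore t ≡ 41·61 = 2501 ≡ 31 (mod 65).
Taking t = 31 gives x = 19 + 46·31 = 1445.
Indeed 1445 ≡ 19 (mod 46) and 1445 ≡ 15 (mod 65).

x = 1445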